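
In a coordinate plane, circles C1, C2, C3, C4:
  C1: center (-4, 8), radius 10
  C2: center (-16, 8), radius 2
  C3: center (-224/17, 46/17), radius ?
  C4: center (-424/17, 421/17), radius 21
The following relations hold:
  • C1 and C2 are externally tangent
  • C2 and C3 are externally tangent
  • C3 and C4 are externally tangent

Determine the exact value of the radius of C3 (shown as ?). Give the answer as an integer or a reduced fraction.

1. [ext C2·C3]  r_C3² + 4r_C3 − 32 = 0  ⇒  r_C3 = 4 (r>0 drops 1)
2. [ext C3·C4]  r_C3² + 42r_C3 − 184 = 0  ⇒  r_C3 = 4 (r>0 drops 1)

4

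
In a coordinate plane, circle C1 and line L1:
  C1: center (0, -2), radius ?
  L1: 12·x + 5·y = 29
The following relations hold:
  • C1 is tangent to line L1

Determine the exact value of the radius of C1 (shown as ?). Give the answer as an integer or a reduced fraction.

1. [C1‖L1]  r_C1² − 9 = 0  ⇒  r_C1 = 3 (r>0 drops 1)

3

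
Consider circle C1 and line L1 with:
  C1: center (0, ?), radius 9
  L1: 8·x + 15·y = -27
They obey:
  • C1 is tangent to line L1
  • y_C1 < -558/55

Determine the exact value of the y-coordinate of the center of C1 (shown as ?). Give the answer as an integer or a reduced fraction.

-12

1. [C1‖L1]  y_C1² + (18/5)y_C1 − 504/5 = 0  ⇒  y_C1 = -12 or 42/5
2. given y_C1 < -558/55: keep -12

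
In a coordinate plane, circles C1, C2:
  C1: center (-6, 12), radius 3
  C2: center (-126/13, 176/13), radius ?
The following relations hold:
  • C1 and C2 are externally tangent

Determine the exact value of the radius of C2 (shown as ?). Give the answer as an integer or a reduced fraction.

1. [ext C1·C2]  r_C2² + 6r_C2 − 7 = 0  ⇒  r_C2 = 1 (r>0 drops 1)

1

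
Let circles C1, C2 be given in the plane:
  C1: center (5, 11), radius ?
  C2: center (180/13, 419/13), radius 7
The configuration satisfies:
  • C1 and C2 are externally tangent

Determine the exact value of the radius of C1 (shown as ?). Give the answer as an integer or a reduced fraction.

16

1. [ext C1·C2]  r_C1² + 14r_C1 − 480 = 0  ⇒  r_C1 = 16 (r>0 drops 1)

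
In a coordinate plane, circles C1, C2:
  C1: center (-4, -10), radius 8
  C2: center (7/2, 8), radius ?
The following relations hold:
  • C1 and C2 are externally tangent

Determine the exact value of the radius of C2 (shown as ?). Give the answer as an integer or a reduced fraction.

1. [ext C1·C2]  r_C2² + 16r_C2 − 1265/4 = 0  ⇒  r_C2 = 23/2 (r>0 drops 1)

23/2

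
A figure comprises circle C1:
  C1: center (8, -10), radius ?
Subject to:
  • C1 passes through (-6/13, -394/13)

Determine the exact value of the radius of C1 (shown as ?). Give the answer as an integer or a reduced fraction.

22

1. [C1∋P]  r_C1² − 484 = 0  ⇒  r_C1 = 22 (r>0 drops 1)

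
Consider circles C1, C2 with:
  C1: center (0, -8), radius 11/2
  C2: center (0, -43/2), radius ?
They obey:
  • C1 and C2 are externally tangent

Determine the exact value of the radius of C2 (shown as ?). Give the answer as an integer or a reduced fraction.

1. [ext C1·C2]  r_C2² + 11r_C2 − 152 = 0  ⇒  r_C2 = 8 (r>0 drops 1)

8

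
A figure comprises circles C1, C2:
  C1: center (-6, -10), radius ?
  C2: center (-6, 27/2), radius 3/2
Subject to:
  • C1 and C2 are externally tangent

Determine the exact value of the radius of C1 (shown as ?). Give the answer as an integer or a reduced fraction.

1. [ext C1·C2]  r_C1² + 3r_C1 − 550 = 0  ⇒  r_C1 = 22 (r>0 drops 1)

22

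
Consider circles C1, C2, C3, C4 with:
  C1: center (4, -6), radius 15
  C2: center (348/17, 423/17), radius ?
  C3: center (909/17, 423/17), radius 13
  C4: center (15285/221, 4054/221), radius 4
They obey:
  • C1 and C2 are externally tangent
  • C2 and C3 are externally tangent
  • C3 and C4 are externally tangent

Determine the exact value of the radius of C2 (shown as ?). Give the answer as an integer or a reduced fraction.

20

1. [ext C1·C2]  r_C2² + 30r_C2 − 1000 = 0  ⇒  r_C2 = 20 (r>0 drops 1)
2. [ext C2·C3]  r_C2² + 26r_C2 − 920 = 0  ⇒  r_C2 = 20 (r>0 drops 1)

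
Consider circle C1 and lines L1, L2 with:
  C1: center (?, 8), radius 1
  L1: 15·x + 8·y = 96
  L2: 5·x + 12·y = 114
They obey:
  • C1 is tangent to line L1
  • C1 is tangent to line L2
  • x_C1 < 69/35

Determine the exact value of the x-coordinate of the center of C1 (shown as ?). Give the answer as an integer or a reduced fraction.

1. [C1‖L1]  x_C1² − (64/15)x_C1 + 49/15 = 0  ⇒  x_C1 = 1 or 49/15
2. [C1‖L2]  x_C1² − (36/5)x_C1 + 31/5 = 0  ⇒  x_C1 = 1 or 31/5

1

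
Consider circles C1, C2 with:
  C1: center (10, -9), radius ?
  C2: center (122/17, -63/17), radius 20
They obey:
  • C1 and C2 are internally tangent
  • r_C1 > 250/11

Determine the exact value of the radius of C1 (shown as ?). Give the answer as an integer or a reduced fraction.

1. [int C1,C2]  r_C1² − 40r_C1 + 364 = 0  ⇒  r_C1 = 14 or 26
2. given r_C1 > 250/11: keep 26

26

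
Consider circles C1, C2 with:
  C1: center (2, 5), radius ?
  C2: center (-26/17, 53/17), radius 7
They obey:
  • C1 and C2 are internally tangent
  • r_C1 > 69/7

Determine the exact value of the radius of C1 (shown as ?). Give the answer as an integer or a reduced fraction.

11

1. [int C1,C2]  r_C1² − 14r_C1 + 33 = 0  ⇒  r_C1 = 3 or 11
2. given r_C1 > 69/7: keep 11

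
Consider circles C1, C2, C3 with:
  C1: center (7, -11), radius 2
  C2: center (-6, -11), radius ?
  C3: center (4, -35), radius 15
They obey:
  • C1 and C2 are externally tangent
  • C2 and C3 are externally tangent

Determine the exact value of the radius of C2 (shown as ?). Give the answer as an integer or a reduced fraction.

1. [ext C1·C2]  r_C2² + 4r_C2 − 165 = 0  ⇒  r_C2 = 11 (r>0 drops 1)
2. [ext C2·C3]  r_C2² + 30r_C2 − 451 = 0  ⇒  r_C2 = 11 (r>0 drops 1)

11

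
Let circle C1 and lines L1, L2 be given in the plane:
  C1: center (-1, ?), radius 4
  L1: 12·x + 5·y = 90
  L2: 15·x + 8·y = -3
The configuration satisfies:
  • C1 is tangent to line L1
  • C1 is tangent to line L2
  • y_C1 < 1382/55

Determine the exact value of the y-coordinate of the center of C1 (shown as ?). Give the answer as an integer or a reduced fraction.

10

1. [C1‖L1]  y_C1² − (204/5)y_C1 + 308 = 0  ⇒  y_C1 = 10 or 154/5
2. [C1‖L2]  y_C1² − 3y_C1 − 70 = 0  ⇒  y_C1 = -7 or 10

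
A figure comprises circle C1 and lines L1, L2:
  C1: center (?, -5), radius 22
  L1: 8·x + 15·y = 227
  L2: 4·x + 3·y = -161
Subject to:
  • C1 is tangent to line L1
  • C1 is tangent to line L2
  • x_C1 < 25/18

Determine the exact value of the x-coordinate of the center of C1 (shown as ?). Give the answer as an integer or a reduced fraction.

-9

1. [C1‖L1]  x_C1² − (151/2)x_C1 − 1521/2 = 0  ⇒  x_C1 = -9 or 169/2
2. [C1‖L2]  x_C1² + 73x_C1 + 576 = 0  ⇒  x_C1 = -64 or -9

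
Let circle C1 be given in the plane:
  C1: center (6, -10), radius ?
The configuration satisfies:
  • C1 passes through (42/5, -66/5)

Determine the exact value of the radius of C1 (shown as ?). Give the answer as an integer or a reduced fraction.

1. [C1∋P]  r_C1² − 16 = 0  ⇒  r_C1 = 4 (r>0 drops 1)

4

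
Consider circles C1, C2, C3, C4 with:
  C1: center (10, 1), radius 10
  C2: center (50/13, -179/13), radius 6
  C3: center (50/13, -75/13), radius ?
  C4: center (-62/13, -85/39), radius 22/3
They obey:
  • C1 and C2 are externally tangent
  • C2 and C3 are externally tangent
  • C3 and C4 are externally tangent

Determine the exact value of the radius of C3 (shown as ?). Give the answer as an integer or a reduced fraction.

1. [ext C2·C3]  r_C3² + 12r_C3 − 28 = 0  ⇒  r_C3 = 2 (r>0 drops 1)
2. [ext C3·C4]  r_C3² + (44/3)r_C3 − 100/3 = 0  ⇒  r_C3 = 2 (r>0 drops 1)

2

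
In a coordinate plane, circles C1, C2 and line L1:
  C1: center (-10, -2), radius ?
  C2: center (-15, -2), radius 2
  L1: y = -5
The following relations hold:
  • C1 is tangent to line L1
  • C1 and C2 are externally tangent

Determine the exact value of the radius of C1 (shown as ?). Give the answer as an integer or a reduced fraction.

3

1. [C1‖L1]  r_C1² − 9 = 0  ⇒  r_C1 = 3 (r>0 drops 1)
2. [ext C1·C2]  r_C1² + 4r_C1 − 21 = 0  ⇒  r_C1 = 3 (r>0 drops 1)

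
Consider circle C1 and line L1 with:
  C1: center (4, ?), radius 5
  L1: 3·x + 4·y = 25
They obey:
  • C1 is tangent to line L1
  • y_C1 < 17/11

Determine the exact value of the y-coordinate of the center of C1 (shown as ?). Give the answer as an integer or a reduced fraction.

1. [C1‖L1]  y_C1² − (13/2)y_C1 − 57/2 = 0  ⇒  y_C1 = -3 or 19/2
2. given y_C1 < 17/11: keep -3

-3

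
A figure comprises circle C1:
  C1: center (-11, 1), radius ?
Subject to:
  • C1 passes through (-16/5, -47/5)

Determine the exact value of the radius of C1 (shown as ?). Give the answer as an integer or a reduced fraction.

13

1. [C1∋P]  r_C1² − 169 = 0  ⇒  r_C1 = 13 (r>0 drops 1)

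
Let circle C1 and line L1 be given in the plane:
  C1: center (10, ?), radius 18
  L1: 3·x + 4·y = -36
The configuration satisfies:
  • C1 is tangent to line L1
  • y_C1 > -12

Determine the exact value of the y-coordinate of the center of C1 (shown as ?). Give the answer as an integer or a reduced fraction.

1. [C1‖L1]  y_C1² + 33y_C1 − 234 = 0  ⇒  y_C1 = -39 or 6
2. given y_C1 > -12: keep 6

6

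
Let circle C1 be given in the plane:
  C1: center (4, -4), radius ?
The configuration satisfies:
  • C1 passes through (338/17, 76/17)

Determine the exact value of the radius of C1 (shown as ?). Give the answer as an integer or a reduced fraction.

1. [C1∋P]  r_C1² − 324 = 0  ⇒  r_C1 = 18 (r>0 drops 1)

18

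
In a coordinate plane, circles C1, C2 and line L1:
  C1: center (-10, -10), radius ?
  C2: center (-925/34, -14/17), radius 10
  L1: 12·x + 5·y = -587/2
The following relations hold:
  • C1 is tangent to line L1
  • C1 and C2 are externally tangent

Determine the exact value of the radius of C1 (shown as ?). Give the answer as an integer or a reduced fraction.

19/2

1. [C1‖L1]  r_C1² − 361/4 = 0  ⇒  r_C1 = 19/2 (r>0 drops 1)
2. [ext C1·C2]  r_C1² + 20r_C1 − 1121/4 = 0  ⇒  r_C1 = 19/2 (r>0 drops 1)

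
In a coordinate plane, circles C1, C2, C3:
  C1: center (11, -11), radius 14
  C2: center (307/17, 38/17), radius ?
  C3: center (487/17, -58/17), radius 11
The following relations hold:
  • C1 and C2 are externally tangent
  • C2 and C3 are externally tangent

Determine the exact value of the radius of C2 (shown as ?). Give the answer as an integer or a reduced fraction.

1. [ext C1·C2]  r_C2² + 28r_C2 − 29 = 0  ⇒  r_C2 = 1 (r>0 drops 1)
2. [ext C2·C3]  r_C2² + 22r_C2 − 23 = 0  ⇒  r_C2 = 1 (r>0 drops 1)

1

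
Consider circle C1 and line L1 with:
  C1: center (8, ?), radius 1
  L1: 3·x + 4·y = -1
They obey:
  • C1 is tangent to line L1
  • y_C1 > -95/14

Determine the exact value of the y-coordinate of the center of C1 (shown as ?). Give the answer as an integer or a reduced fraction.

1. [C1‖L1]  y_C1² + (25/2)y_C1 + 75/2 = 0  ⇒  y_C1 = -15/2 or -5
2. given y_C1 > -95/14: keep -5

-5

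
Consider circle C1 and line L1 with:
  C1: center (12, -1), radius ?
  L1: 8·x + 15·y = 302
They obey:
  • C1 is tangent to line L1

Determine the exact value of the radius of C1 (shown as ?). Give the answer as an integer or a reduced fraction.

13

1. [C1‖L1]  r_C1² − 169 = 0  ⇒  r_C1 = 13 (r>0 drops 1)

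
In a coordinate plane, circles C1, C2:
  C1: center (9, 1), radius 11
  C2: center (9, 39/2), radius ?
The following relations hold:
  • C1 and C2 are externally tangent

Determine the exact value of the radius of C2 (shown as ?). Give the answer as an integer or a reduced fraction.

1. [ext C1·C2]  r_C2² + 22r_C2 − 885/4 = 0  ⇒  r_C2 = 15/2 (r>0 drops 1)

15/2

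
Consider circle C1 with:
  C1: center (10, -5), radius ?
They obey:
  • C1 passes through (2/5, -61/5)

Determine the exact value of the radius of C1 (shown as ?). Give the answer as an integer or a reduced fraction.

1. [C1∋P]  r_C1² − 144 = 0  ⇒  r_C1 = 12 (r>0 drops 1)

12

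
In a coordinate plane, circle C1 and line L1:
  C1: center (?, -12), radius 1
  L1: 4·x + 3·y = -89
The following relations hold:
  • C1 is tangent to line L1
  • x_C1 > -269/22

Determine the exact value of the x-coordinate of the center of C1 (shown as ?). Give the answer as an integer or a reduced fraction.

-12

1. [C1‖L1]  x_C1² + (53/2)x_C1 + 174 = 0  ⇒  x_C1 = -29/2 or -12
2. given x_C1 > -269/22: keep -12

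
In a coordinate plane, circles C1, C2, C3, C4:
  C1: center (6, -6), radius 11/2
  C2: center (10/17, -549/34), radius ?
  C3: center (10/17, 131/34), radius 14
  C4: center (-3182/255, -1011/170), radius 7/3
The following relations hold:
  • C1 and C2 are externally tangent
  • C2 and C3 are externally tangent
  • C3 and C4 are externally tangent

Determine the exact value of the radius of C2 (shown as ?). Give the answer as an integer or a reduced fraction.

1. [ext C1·C2]  r_C2² + 11r_C2 − 102 = 0  ⇒  r_C2 = 6 (r>0 drops 1)
2. [ext C2·C3]  r_C2² + 28r_C2 − 204 = 0  ⇒  r_C2 = 6 (r>0 drops 1)

6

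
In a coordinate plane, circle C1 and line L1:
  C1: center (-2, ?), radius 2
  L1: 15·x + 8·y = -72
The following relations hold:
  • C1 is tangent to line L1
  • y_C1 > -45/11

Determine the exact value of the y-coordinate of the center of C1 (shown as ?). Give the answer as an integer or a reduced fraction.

-1

1. [C1‖L1]  y_C1² + (21/2)y_C1 + 19/2 = 0  ⇒  y_C1 = -19/2 or -1
2. given y_C1 > -45/11: keep -1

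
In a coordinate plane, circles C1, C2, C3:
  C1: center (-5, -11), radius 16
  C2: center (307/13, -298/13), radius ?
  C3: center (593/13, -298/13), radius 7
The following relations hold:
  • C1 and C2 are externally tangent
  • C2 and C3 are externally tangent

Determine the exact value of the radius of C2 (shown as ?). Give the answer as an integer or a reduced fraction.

15

1. [ext C1·C2]  r_C2² + 32r_C2 − 705 = 0  ⇒  r_C2 = 15 (r>0 drops 1)
2. [ext C2·C3]  r_C2² + 14r_C2 − 435 = 0  ⇒  r_C2 = 15 (r>0 drops 1)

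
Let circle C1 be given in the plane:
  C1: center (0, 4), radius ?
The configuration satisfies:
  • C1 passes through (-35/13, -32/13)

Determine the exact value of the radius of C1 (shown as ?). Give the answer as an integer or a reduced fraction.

7

1. [C1∋P]  r_C1² − 49 = 0  ⇒  r_C1 = 7 (r>0 drops 1)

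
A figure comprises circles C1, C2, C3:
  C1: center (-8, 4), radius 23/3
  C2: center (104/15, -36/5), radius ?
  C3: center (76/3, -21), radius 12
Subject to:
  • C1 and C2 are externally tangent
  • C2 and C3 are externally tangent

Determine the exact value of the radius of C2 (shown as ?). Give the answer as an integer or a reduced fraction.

1. [ext C1·C2]  r_C2² + (46/3)r_C2 − 869/3 = 0  ⇒  r_C2 = 11 (r>0 drops 1)
2. [ext C2·C3]  r_C2² + 24r_C2 − 385 = 0  ⇒  r_C2 = 11 (r>0 drops 1)

11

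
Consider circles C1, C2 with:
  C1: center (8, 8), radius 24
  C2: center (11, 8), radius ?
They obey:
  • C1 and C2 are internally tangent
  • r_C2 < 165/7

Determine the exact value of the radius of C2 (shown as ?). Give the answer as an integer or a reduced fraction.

21

1. [int C1,C2]  r_C2² − 48r_C2 + 567 = 0  ⇒  r_C2 = 21 or 27
2. given r_C2 < 165/7: keep 21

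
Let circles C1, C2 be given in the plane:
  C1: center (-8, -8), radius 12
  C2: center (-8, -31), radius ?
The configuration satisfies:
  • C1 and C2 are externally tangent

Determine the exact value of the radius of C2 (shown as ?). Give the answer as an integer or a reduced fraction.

11

1. [ext C1·C2]  r_C2² + 24r_C2 − 385 = 0  ⇒  r_C2 = 11 (r>0 drops 1)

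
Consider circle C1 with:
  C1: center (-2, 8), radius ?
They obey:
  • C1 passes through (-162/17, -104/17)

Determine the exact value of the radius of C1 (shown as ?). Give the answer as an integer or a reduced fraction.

16

1. [C1∋P]  r_C1² − 256 = 0  ⇒  r_C1 = 16 (r>0 drops 1)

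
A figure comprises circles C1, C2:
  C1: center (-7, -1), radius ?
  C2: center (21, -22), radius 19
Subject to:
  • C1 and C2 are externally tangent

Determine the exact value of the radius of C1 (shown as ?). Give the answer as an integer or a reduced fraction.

1. [ext C1·C2]  r_C1² + 38r_C1 − 864 = 0  ⇒  r_C1 = 16 (r>0 drops 1)

16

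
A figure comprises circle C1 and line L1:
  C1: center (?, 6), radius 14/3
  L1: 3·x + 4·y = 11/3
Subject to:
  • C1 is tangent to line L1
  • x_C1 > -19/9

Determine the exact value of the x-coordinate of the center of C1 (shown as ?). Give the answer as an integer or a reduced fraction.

1. [C1‖L1]  x_C1² + (122/9)x_C1 − 131/9 = 0  ⇒  x_C1 = -131/9 or 1
2. given x_C1 > -19/9: keep 1

1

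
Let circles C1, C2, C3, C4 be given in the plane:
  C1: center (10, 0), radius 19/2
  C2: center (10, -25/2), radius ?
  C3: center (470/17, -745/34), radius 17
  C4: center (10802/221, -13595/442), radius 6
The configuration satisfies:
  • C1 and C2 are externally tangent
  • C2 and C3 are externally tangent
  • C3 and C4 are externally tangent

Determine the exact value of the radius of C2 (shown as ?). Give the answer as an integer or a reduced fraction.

3

1. [ext C1·C2]  r_C2² + 19r_C2 − 66 = 0  ⇒  r_C2 = 3 (r>0 drops 1)
2. [ext C2·C3]  r_C2² + 34r_C2 − 111 = 0  ⇒  r_C2 = 3 (r>0 drops 1)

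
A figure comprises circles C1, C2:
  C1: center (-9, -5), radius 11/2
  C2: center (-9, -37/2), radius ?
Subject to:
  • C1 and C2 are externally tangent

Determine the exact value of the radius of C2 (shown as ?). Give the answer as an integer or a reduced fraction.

1. [ext C1·C2]  r_C2² + 11r_C2 − 152 = 0  ⇒  r_C2 = 8 (r>0 drops 1)

8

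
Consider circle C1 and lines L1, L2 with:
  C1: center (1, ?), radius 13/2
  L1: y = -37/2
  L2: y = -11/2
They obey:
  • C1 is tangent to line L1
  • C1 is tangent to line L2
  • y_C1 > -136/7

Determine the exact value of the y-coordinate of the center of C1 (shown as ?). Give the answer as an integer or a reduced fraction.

-12

1. [C1‖L1]  y_C1² + 37y_C1 + 300 = 0  ⇒  y_C1 = -25 or -12
2. [C1‖L2]  y_C1² + 11y_C1 − 12 = 0  ⇒  y_C1 = -12 or 1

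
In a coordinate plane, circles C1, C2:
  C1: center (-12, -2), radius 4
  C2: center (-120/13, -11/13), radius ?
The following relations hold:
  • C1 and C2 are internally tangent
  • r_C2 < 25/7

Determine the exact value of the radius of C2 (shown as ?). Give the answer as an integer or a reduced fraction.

1

1. [int C1,C2]  r_C2² − 8r_C2 + 7 = 0  ⇒  r_C2 = 1 or 7
2. given r_C2 < 25/7: keep 1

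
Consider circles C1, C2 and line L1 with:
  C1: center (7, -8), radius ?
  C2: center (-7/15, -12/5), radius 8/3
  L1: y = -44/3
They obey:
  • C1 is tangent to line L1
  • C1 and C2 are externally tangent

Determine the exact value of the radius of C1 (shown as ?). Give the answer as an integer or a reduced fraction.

20/3

1. [C1‖L1]  r_C1² − 400/9 = 0  ⇒  r_C1 = 20/3 (r>0 drops 1)
2. [ext C1·C2]  r_C1² + (16/3)r_C1 − 80 = 0  ⇒  r_C1 = 20/3 (r>0 drops 1)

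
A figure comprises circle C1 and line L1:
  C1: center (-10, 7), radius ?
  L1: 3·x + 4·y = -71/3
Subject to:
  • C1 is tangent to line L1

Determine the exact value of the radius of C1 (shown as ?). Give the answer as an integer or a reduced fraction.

1. [C1‖L1]  r_C1² − 169/9 = 0  ⇒  r_C1 = 13/3 (r>0 drops 1)

13/3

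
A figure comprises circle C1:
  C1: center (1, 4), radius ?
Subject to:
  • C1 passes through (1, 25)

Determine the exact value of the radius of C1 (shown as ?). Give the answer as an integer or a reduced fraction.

21

1. [C1∋P]  r_C1² − 441 = 0  ⇒  r_C1 = 21 (r>0 drops 1)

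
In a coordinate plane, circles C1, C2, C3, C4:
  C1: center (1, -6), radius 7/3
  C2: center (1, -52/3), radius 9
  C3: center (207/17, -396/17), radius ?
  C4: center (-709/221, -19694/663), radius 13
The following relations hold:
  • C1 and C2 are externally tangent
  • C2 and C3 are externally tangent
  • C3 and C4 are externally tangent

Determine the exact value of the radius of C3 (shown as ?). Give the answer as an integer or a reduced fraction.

11/3

1. [ext C2·C3]  r_C3² + 18r_C3 − 715/9 = 0  ⇒  r_C3 = 11/3 (r>0 drops 1)
2. [ext C3·C4]  r_C3² + 26r_C3 − 979/9 = 0  ⇒  r_C3 = 11/3 (r>0 drops 1)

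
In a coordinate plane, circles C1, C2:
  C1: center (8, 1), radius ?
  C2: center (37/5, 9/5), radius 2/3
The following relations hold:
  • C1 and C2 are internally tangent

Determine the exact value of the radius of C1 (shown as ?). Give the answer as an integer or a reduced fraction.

5/3

1. [int C1,C2]  r_C1² − (4/3)r_C1 − 5/9 = 0  ⇒  r_C1 = 5/3 (r>0 drops 1)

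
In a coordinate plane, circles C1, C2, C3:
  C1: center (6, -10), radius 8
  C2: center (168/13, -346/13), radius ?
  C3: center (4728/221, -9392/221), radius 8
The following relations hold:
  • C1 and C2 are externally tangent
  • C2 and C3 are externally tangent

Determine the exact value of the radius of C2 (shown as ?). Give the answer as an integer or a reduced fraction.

1. [ext C1·C2]  r_C2² + 16r_C2 − 260 = 0  ⇒  r_C2 = 10 (r>0 drops 1)
2. [ext C2·C3]  r_C2² + 16r_C2 − 260 = 0  ⇒  r_C2 = 10 (r>0 drops 1)

10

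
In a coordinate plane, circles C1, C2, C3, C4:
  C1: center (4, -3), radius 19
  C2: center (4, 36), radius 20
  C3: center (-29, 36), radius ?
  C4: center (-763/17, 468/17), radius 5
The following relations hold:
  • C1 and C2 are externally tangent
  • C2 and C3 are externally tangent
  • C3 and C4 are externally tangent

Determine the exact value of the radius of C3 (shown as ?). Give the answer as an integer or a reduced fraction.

1. [ext C2·C3]  r_C3² + 40r_C3 − 689 = 0  ⇒  r_C3 = 13 (r>0 drops 1)
2. [ext C3·C4]  r_C3² + 10r_C3 − 299 = 0  ⇒  r_C3 = 13 (r>0 drops 1)

13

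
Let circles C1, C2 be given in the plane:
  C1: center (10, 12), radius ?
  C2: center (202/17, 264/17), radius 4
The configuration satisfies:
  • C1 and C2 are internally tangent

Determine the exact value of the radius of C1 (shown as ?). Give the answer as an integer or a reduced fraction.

1. [int C1,C2]  r_C1² − 8r_C1 = 0  ⇒  r_C1 = 8 (r>0 drops 1)

8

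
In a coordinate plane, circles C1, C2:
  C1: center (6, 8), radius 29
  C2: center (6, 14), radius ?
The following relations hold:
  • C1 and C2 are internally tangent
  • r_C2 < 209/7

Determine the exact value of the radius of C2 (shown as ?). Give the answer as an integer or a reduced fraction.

23

1. [int C1,C2]  r_C2² − 58r_C2 + 805 = 0  ⇒  r_C2 = 23 or 35
2. given r_C2 < 209/7: keep 23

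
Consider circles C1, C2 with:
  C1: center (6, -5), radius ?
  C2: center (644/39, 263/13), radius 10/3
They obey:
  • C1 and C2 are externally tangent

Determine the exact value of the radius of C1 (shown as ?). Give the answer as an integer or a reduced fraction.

1. [ext C1·C2]  r_C1² + (20/3)r_C1 − 736 = 0  ⇒  r_C1 = 24 (r>0 drops 1)

24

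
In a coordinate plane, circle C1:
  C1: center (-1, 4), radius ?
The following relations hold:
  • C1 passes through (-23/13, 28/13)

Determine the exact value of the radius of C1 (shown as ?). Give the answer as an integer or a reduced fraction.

2

1. [C1∋P]  r_C1² − 4 = 0  ⇒  r_C1 = 2 (r>0 drops 1)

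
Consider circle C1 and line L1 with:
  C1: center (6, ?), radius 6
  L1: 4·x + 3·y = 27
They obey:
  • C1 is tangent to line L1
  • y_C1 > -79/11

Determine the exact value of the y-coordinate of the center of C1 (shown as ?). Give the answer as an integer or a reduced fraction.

1. [C1‖L1]  y_C1² − 2y_C1 − 99 = 0  ⇒  y_C1 = -9 or 11
2. given y_C1 > -79/11: keep 11

11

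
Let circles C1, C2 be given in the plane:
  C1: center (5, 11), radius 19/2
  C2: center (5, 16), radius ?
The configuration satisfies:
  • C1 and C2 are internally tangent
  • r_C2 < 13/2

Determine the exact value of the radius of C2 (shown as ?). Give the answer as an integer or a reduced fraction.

9/2

1. [int C1,C2]  r_C2² − 19r_C2 + 261/4 = 0  ⇒  r_C2 = 9/2 or 29/2
2. given r_C2 < 13/2: keep 9/2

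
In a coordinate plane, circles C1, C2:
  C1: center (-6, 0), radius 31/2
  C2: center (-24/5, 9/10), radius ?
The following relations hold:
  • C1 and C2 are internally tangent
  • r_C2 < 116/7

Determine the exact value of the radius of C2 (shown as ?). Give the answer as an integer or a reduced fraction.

14

1. [int C1,C2]  r_C2² − 31r_C2 + 238 = 0  ⇒  r_C2 = 14 or 17
2. given r_C2 < 116/7: keep 14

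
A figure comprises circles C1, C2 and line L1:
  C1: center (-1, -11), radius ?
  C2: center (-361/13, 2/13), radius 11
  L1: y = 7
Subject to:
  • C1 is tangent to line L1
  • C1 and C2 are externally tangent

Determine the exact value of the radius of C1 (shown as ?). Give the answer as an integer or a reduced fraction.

1. [C1‖L1]  r_C1² − 324 = 0  ⇒  r_C1 = 18 (r>0 drops 1)
2. [ext C1·C2]  r_C1² + 22r_C1 − 720 = 0  ⇒  r_C1 = 18 (r>0 drops 1)

18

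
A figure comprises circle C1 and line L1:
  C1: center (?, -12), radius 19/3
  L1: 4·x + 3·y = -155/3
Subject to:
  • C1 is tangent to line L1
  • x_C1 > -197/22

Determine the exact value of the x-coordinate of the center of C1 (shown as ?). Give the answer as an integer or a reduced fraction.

4

1. [C1‖L1]  x_C1² + (47/6)x_C1 − 142/3 = 0  ⇒  x_C1 = -71/6 or 4
2. given x_C1 > -197/22: keep 4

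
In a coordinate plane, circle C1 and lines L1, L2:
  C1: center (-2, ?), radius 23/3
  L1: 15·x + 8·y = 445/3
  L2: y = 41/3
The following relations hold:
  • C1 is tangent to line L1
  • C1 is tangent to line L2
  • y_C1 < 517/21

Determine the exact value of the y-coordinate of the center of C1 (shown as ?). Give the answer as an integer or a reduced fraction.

1. [C1‖L1]  y_C1² − (535/12)y_C1 + 463/2 = 0  ⇒  y_C1 = 6 or 463/12
2. [C1‖L2]  y_C1² − (82/3)y_C1 + 128 = 0  ⇒  y_C1 = 6 or 64/3

6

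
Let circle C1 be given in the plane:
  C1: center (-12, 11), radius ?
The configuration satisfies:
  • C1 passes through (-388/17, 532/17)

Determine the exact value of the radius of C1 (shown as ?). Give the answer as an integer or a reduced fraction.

23

1. [C1∋P]  r_C1² − 529 = 0  ⇒  r_C1 = 23 (r>0 drops 1)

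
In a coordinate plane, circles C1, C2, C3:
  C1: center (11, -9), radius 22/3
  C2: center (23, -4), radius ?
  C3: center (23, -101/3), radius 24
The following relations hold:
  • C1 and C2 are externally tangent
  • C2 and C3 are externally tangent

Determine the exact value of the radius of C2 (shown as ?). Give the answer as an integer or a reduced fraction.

1. [ext C1·C2]  r_C2² + (44/3)r_C2 − 1037/9 = 0  ⇒  r_C2 = 17/3 (r>0 drops 1)
2. [ext C2·C3]  r_C2² + 48r_C2 − 2737/9 = 0  ⇒  r_C2 = 17/3 (r>0 drops 1)

17/3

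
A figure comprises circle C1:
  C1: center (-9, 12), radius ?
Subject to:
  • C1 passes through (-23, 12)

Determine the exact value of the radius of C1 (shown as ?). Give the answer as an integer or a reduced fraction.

14

1. [C1∋P]  r_C1² − 196 = 0  ⇒  r_C1 = 14 (r>0 drops 1)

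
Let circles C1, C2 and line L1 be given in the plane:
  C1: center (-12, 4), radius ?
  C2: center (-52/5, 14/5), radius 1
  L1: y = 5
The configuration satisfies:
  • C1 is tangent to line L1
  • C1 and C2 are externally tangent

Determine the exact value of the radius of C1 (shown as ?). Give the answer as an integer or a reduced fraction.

1. [C1‖L1]  r_C1² − 1 = 0  ⇒  r_C1 = 1 (r>0 drops 1)
2. [ext C1·C2]  r_C1² + 2r_C1 − 3 = 0  ⇒  r_C1 = 1 (r>0 drops 1)

1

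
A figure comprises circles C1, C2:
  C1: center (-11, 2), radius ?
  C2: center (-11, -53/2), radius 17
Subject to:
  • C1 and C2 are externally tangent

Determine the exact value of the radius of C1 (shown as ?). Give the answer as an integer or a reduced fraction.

23/2

1. [ext C1·C2]  r_C1² + 34r_C1 − 2093/4 = 0  ⇒  r_C1 = 23/2 (r>0 drops 1)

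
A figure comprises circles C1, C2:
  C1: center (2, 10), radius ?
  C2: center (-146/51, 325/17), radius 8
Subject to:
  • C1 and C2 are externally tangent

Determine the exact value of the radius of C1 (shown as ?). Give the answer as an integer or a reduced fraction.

7/3

1. [ext C1·C2]  r_C1² + 16r_C1 − 385/9 = 0  ⇒  r_C1 = 7/3 (r>0 drops 1)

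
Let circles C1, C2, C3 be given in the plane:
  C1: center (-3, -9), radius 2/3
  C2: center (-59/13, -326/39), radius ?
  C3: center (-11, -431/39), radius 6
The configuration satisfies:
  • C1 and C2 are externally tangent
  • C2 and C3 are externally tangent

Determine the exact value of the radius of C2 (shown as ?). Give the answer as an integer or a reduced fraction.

1. [ext C1·C2]  r_C2² + (4/3)r_C2 − 7/3 = 0  ⇒  r_C2 = 1 (r>0 drops 1)
2. [ext C2·C3]  r_C2² + 12r_C2 − 13 = 0  ⇒  r_C2 = 1 (r>0 drops 1)

1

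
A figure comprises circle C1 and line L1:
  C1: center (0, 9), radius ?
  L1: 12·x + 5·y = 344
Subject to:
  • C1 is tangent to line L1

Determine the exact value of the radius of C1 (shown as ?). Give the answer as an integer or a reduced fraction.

1. [C1‖L1]  r_C1² − 529 = 0  ⇒  r_C1 = 23 (r>0 drops 1)

23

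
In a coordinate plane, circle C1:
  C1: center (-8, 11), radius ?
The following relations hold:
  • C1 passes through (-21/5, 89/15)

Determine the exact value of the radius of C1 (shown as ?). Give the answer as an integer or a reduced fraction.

1. [C1∋P]  r_C1² − 361/9 = 0  ⇒  r_C1 = 19/3 (r>0 drops 1)

19/3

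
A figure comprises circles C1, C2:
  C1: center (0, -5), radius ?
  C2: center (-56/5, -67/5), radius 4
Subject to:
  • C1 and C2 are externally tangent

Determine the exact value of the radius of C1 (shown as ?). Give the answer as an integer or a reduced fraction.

10

1. [ext C1·C2]  r_C1² + 8r_C1 − 180 = 0  ⇒  r_C1 = 10 (r>0 drops 1)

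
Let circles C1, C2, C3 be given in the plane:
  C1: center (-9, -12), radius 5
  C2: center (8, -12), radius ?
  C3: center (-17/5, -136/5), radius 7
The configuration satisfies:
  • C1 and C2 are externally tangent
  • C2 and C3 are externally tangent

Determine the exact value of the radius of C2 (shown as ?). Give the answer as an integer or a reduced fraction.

1. [ext C1·C2]  r_C2² + 10r_C2 − 264 = 0  ⇒  r_C2 = 12 (r>0 drops 1)
2. [ext C2·C3]  r_C2² + 14r_C2 − 312 = 0  ⇒  r_C2 = 12 (r>0 drops 1)

12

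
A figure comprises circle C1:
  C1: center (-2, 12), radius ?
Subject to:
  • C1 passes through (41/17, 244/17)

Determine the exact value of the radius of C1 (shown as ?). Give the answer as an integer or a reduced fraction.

1. [C1∋P]  r_C1² − 25 = 0  ⇒  r_C1 = 5 (r>0 drops 1)

5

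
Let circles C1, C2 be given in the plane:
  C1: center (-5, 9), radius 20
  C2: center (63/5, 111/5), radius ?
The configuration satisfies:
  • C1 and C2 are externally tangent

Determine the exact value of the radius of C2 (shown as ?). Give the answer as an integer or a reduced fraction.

2

1. [ext C1·C2]  r_C2² + 40r_C2 − 84 = 0  ⇒  r_C2 = 2 (r>0 drops 1)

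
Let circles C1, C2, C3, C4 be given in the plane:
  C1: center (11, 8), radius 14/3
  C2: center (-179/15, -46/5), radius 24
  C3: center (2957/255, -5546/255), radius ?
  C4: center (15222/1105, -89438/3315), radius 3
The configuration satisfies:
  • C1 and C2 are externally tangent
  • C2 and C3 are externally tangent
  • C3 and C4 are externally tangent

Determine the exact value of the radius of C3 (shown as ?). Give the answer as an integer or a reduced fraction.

1. [ext C2·C3]  r_C3² + 48r_C3 − 1216/9 = 0  ⇒  r_C3 = 8/3 (r>0 drops 1)
2. [ext C3·C4]  r_C3² + 6r_C3 − 208/9 = 0  ⇒  r_C3 = 8/3 (r>0 drops 1)

8/3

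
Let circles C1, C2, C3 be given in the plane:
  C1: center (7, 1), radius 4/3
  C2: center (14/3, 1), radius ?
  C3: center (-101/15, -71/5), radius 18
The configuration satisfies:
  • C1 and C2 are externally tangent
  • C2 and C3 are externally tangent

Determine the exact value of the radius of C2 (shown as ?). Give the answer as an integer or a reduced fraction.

1. [ext C1·C2]  r_C2² + (8/3)r_C2 − 11/3 = 0  ⇒  r_C2 = 1 (r>0 drops 1)
2. [ext C2·C3]  r_C2² + 36r_C2 − 37 = 0  ⇒  r_C2 = 1 (r>0 drops 1)

1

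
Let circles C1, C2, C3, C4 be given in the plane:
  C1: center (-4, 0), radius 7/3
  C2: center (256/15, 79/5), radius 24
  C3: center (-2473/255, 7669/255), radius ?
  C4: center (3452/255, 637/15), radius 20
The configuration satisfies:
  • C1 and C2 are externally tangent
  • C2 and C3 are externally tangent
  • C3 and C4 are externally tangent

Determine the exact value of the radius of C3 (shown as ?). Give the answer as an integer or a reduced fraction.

19/3

1. [ext C2·C3]  r_C3² + 48r_C3 − 3097/9 = 0  ⇒  r_C3 = 19/3 (r>0 drops 1)
2. [ext C3·C4]  r_C3² + 40r_C3 − 2641/9 = 0  ⇒  r_C3 = 19/3 (r>0 drops 1)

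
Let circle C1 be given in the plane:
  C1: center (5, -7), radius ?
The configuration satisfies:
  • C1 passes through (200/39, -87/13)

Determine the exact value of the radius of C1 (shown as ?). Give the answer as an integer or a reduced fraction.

1. [C1∋P]  r_C1² − 1/9 = 0  ⇒  r_C1 = 1/3 (r>0 drops 1)

1/3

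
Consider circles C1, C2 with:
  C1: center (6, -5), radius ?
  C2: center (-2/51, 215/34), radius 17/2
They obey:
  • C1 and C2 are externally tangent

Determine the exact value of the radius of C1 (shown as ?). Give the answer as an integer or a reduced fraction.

13/3

1. [ext C1·C2]  r_C1² + 17r_C1 − 832/9 = 0  ⇒  r_C1 = 13/3 (r>0 drops 1)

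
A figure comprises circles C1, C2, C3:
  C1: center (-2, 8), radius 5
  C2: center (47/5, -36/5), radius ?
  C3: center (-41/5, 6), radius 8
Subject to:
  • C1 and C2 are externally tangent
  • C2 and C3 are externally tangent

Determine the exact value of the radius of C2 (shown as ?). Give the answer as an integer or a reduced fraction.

1. [ext C1·C2]  r_C2² + 10r_C2 − 336 = 0  ⇒  r_C2 = 14 (r>0 drops 1)
2. [ext C2·C3]  r_C2² + 16r_C2 − 420 = 0  ⇒  r_C2 = 14 (r>0 drops 1)

14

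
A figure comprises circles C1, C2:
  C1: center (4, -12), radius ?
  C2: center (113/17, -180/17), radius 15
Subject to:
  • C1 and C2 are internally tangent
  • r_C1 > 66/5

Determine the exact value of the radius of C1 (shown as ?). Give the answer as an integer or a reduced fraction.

1. [int C1,C2]  r_C1² − 30r_C1 + 216 = 0  ⇒  r_C1 = 12 or 18
2. given r_C1 > 66/5: keep 18

18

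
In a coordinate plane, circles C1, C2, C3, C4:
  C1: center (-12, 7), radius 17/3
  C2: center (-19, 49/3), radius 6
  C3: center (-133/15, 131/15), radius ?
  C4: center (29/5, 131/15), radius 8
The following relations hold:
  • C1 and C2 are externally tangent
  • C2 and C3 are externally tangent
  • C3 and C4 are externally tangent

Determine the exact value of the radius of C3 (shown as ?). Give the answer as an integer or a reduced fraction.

20/3

1. [ext C2·C3]  r_C3² + 12r_C3 − 1120/9 = 0  ⇒  r_C3 = 20/3 (r>0 drops 1)
2. [ext C3·C4]  r_C3² + 16r_C3 − 1360/9 = 0  ⇒  r_C3 = 20/3 (r>0 drops 1)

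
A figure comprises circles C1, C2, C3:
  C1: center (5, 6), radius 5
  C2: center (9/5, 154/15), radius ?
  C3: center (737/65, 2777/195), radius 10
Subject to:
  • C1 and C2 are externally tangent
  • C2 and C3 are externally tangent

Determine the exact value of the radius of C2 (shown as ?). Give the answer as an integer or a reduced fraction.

1/3

1. [ext C1·C2]  r_C2² + 10r_C2 − 31/9 = 0  ⇒  r_C2 = 1/3 (r>0 drops 1)
2. [ext C2·C3]  r_C2² + 20r_C2 − 61/9 = 0  ⇒  r_C2 = 1/3 (r>0 drops 1)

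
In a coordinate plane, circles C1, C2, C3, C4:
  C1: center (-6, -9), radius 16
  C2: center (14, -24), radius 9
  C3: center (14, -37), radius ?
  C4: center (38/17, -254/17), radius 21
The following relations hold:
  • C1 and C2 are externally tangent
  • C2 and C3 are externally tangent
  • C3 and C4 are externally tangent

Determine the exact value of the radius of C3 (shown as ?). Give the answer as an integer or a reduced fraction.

1. [ext C2·C3]  r_C3² + 18r_C3 − 88 = 0  ⇒  r_C3 = 4 (r>0 drops 1)
2. [ext C3·C4]  r_C3² + 42r_C3 − 184 = 0  ⇒  r_C3 = 4 (r>0 drops 1)

4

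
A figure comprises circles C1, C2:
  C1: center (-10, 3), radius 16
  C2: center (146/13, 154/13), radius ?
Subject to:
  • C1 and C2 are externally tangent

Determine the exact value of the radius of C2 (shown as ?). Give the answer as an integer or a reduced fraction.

1. [ext C1·C2]  r_C2² + 32r_C2 − 273 = 0  ⇒  r_C2 = 7 (r>0 drops 1)

7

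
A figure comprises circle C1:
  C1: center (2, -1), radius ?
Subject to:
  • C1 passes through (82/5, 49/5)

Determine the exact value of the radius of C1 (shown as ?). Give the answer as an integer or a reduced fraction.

1. [C1∋P]  r_C1² − 324 = 0  ⇒  r_C1 = 18 (r>0 drops 1)

18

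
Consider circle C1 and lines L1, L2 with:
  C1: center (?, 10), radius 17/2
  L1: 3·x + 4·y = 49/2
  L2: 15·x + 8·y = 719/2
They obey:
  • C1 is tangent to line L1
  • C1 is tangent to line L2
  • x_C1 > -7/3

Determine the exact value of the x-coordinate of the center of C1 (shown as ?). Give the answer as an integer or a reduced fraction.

9

1. [C1‖L1]  x_C1² + (31/3)x_C1 − 174 = 0  ⇒  x_C1 = -58/3 or 9
2. [C1‖L2]  x_C1² − (559/15)x_C1 + 1272/5 = 0  ⇒  x_C1 = 9 or 424/15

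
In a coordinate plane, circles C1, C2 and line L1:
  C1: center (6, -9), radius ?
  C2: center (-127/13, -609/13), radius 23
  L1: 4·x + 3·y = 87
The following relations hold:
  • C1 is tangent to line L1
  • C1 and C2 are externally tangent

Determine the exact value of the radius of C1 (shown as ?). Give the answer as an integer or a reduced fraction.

18

1. [C1‖L1]  r_C1² − 324 = 0  ⇒  r_C1 = 18 (r>0 drops 1)
2. [ext C1·C2]  r_C1² + 46r_C1 − 1152 = 0  ⇒  r_C1 = 18 (r>0 drops 1)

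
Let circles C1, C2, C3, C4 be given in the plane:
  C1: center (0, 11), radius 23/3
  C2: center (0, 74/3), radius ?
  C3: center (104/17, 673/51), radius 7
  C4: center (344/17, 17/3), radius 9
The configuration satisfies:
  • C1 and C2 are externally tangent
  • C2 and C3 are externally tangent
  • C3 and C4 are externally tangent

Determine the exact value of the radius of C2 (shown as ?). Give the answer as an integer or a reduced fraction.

1. [ext C1·C2]  r_C2² + (46/3)r_C2 − 128 = 0  ⇒  r_C2 = 6 (r>0 drops 1)
2. [ext C2·C3]  r_C2² + 14r_C2 − 120 = 0  ⇒  r_C2 = 6 (r>0 drops 1)

6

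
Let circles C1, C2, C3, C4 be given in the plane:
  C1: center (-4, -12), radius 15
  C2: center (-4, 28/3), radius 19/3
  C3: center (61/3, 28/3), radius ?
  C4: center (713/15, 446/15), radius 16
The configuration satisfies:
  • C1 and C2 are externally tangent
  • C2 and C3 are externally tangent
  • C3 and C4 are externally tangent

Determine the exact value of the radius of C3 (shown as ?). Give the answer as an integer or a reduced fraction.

1. [ext C2·C3]  r_C3² + (38/3)r_C3 − 552 = 0  ⇒  r_C3 = 18 (r>0 drops 1)
2. [ext C3·C4]  r_C3² + 32r_C3 − 900 = 0  ⇒  r_C3 = 18 (r>0 drops 1)

18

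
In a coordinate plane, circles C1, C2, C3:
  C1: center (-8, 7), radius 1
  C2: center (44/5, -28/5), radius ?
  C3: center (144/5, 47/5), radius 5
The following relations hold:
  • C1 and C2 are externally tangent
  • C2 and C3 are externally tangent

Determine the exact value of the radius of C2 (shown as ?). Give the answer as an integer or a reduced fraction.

1. [ext C1·C2]  r_C2² + 2r_C2 − 440 = 0  ⇒  r_C2 = 20 (r>0 drops 1)
2. [ext C2·C3]  r_C2² + 10r_C2 − 600 = 0  ⇒  r_C2 = 20 (r>0 drops 1)

20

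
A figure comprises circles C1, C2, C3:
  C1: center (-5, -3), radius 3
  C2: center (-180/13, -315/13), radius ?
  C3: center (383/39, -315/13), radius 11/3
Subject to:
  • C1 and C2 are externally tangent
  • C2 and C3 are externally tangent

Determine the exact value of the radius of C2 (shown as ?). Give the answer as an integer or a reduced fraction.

1. [ext C1·C2]  r_C2² + 6r_C2 − 520 = 0  ⇒  r_C2 = 20 (r>0 drops 1)
2. [ext C2·C3]  r_C2² + (22/3)r_C2 − 1640/3 = 0  ⇒  r_C2 = 20 (r>0 drops 1)

20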